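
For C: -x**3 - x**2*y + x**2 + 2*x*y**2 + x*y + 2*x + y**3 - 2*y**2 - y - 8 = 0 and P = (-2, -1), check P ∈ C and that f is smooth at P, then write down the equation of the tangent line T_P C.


Tangent line at P: -17*x + 8*y - 26 = 0.

Step 1: f(-2, -1) = 0, so P lies on C.
Step 2: partial derivatives
  f_x(x, y) = -3*x**2 - 2*x*y + 2*x + 2*y**2 + y + 2, f_y(x, y) = -x**2 + 4*x*y + x + 3*y**2 - 4*y - 1.
  f_x(P) = -17, f_y(P) = 8 (gradient nonzero, so P is smooth).
Step 3: tangent line at P: -17·(x − -2) + 8·(y − -1) = 0.
Expanding: -17*x + 8*y - 26 = 0.


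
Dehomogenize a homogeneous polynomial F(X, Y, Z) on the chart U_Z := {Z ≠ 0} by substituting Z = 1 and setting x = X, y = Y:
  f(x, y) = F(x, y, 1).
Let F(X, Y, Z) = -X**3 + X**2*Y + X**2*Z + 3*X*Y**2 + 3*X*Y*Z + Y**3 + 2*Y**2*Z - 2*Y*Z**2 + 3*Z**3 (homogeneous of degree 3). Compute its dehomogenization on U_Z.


f(x, y) = -x**3 + x**2*y + x**2 + 3*x*y**2 + 3*x*y + y**3 + 2*y**2 - 2*y + 3

On U_Z we set Z = 1. Each monomial c·X^i·Y^j·Z^k in F becomes c·x^i·y^j·1^k = c·x^i·y^j.
Substituting Z = 1: F(X, Y, 1) = -x**3 + x**2*y + x**2 + 3*x*y**2 + 3*x*y + y**3 + 2*y**2 - 2*y + 3.
Note: deg(f) ≤ deg(F) = 3; strict inequality happens when F is divisible by Z (lost terms).


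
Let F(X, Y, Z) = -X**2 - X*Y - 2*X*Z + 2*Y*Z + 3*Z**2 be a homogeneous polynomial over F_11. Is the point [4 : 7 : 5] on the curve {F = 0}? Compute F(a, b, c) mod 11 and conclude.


F(4,7,5) ≡ 6 (mod 11); P is NOT on the curve.

Evaluate F(4, 7, 5) term-by-term (mod 11).
  -X**2 ↦ -1·16·1·1 = -16
  -X*Y ↦ -1·4·7·1 = -28
  -2*X*Z ↦ -2·4·1·5 = -40
  2*Y*Z ↦ 2·1·7·5 = 70
  3*Z**2 ↦ 3·1·1·25 = 75
Sum: F(4, 7, 5) = (-16) + (-28) + (-40) + (70) + (75) = 61.
Reducing mod 11: 61 ≡ 6 (mod 11).
Since F(a, b, c) ≡ 6 ≠ 0 (mod 11), P does NOT lie on the curve.


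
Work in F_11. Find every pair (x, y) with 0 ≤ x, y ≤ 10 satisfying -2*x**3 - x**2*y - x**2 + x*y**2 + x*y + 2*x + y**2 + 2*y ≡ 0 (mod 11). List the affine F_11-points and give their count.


Affine F_11-points: {(0, 0), (0, 9), (1, 2), (1, 8), (2, 3), (2, 8), (3, 3), (3, 9), (4, 3), (4, 10), (6, 2), (8, 2), (8, 4), (9, 8), (9, 10)}; count = 15.

For each of the 121 pairs (x, y) ∈ F_11², evaluate f(x, y) mod 11. Record the zeros.
  x = 0: [0↦0, 1↦3, 2↦8, 3↦4, 4↦2, 5↦2, 6↦4, 7↦8, 8↦3, 9↦0, 10↦10]  zeros at y ∈ {0, 9}
  x = 1: [0↦10, 1↦3, 2↦0, 3↦1, 4↦6, 5↦4, 6↦6, 7↦1, 8↦0, 9↦3, 10↦10]  zeros at y ∈ {2, 8}
  x = 2: [0↦6, 1↦9, 2↦7, 3↦0, 4↦10, 5↦4, 6↦4, 7↦10, 8↦0, 9↦7, 10↦9]  zeros at y ∈ {3, 8}
  x = 3: [0↦9, 1↦9, 2↦6, 3↦0, 4↦2, 5↦1, 6↦8, 7↦1, 8↦2, 9↦0, 10↦6]  zeros at y ∈ {3, 9}
  x = 4: [0↦7, 1↦2, 2↦7, 3↦0, 4↦3, 5↦5, 6↦6, 7↦6, 8↦5, 9↦3, 10↦0]  zeros at y ∈ {3, 10}
  x = 5: [0↦10, 1↦9, 2↦9, 3↦10, 4↦1, 5↦4, 6↦8, 7↦2, 8↦8, 9↦4, 10↦1]  zeros at y ∈ ∅
  x = 6: [0↦6, 1↦7, 2↦0, 3↦7, 4↦6, 5↦8, 6↦2, 7↦10, 8↦10, 9↦2, 10↦8]  zeros at y ∈ {2}
  x = 7: [0↦5, 1↦6, 2↦1, 3↦1, 4↦6, 5↦5, 6↦9, 7↦7, 8↦10, 9↦7, 10↦9]  zeros at y ∈ ∅
  x = 8: [0↦6, 1↦5, 2↦0, 3↦2, 4↦0, 5↦5, 6↦6, 7↦3, 8↦7, 9↦7, 10↦3]  zeros at y ∈ {2, 4}
  x = 9: [0↦8, 1↦3, 2↦7, 3↦9, 4↦9, 5↦7, 6↦3, 7↦8, 8↦0, 9↦1, 10↦0]  zeros at y ∈ {8, 10}
  x = 10: [0↦10, 1↦10, 2↦10, 3↦10, 4↦10, 5↦10, 6↦10, 7↦10, 8↦10, 9↦10, 10↦10]  zeros at y ∈ ∅
Collecting zeros: affine points = {(0, 0), (0, 9), (1, 2), (1, 8), (2, 3), (2, 8), (3, 3), (3, 9), (4, 3), (4, 10), (6, 2), (8, 2), (8, 4), (9, 8), (9, 10)}.
Total count |C(F_11)_aff| = 15.


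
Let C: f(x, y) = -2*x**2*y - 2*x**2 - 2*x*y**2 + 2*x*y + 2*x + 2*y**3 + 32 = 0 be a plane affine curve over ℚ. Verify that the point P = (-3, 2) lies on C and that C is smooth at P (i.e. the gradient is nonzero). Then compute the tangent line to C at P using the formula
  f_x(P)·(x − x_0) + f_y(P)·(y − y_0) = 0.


Tangent line at P: 34*x + 24*y + 54 = 0.

Step 1: f(-3, 2) = 0, so P lies on C.
Step 2: partial derivatives
  f_x(x, y) = -4*x*y - 4*x - 2*y**2 + 2*y + 2, f_y(x, y) = -2*x**2 - 4*x*y + 2*x + 6*y**2.
  f_x(P) = 34, f_y(P) = 24 (gradient nonzero, so P is smooth).
Step 3: tangent line at P: 34·(x − -3) + 24·(y − 2) = 0.
Expanding: 34*x + 24*y + 54 = 0.


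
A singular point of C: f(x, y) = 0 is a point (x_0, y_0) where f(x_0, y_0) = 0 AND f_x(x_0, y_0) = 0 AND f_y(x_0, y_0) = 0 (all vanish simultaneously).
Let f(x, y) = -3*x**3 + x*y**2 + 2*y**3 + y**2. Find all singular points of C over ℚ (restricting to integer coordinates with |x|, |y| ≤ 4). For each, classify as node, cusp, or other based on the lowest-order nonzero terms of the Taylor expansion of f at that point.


Singular points: {(0, 0)}; classification: cusp.

Compute partial derivatives:
  f_x = -9*x**2 + y**2.
  f_y = 2*x*y + 6*y**2 + 2*y.
Scan x_0 ∈ {−4, ..., 4}. For each x_0, f_y(x_0, y) is a polynomial in y; find its integer roots y ∈ {−4, ..., 4}, then test f_x and f at those candidates.
  x = -4: f_y(-4, y) = 6*y**2 - 6*y; vanishes at y ∈ {0, 1}. (-4, 0): f_x = -144 ≠ 0; (-4, 1): f_x = -143 ≠ 0.
  x = -3: f_y(-3, y) = 6*y**2 - 4*y; vanishes at y ∈ {0}. (-3, 0): f_x = -81 ≠ 0.
  x = -2: f_y(-2, y) = 6*y**2 - 2*y; vanishes at y ∈ {0}. (-2, 0): f_x = -36 ≠ 0.
  x = -1: f_y(-1, y) = 6*y**2; vanishes at y ∈ {0}. (-1, 0): f_x = -9 ≠ 0.
  x = 0: f_y(0, y) = 6*y**2 + 2*y; vanishes at y ∈ {0}. (0, 0): f_x = 0, f = 0 — SINGULAR.
  x = 1: f_y(1, y) = 6*y**2 + 4*y; vanishes at y ∈ {0}. (1, 0): f_x = -9 ≠ 0.
  x = 2: f_y(2, y) = 6*y**2 + 6*y; vanishes at y ∈ {-1, 0}. (2, -1): f_x = -35 ≠ 0; (2, 0): f_x = -36 ≠ 0.
  x = 3: f_y(3, y) = 6*y**2 + 8*y; vanishes at y ∈ {0}. (3, 0): f_x = -81 ≠ 0.
  x = 4: f_y(4, y) = 6*y**2 + 10*y; vanishes at y ∈ {0}. (4, 0): f_x = -144 ≠ 0.
Only singular point on the grid: (0, 0).
Classify: substitute x = 0 + u, y = 0 + v and expand: f = -3*u**3 + u*v**2 + 2*v**3 + v**2.
No constant or linear terms (consistent with a singular point). Quadratic part: v**2. Cubic part: -3*u**3 + u*v**2 + 2*v**3.
The quadratic part v**2 is a perfect square, so there is a single (double) tangent line v = 0, i.e. y = 0. Restricting the cubic part to that line (v = 0) leaves -3*u**3 ≠ 0, so f is not divisible by v and the branch is v² ≈ 3*u**3 to lowest order — this is a cusp.
Classification: cusp.


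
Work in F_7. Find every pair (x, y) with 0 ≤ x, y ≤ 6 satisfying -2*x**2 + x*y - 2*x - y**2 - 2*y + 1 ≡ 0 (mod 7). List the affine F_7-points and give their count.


Affine F_7-points: {(0, 2), (0, 3), (3, 4), (4, 3), (4, 6), (5, 4), (5, 6)}; count = 7.

For each of the 49 pairs (x, y) ∈ F_7², evaluate f(x, y) mod 7. Record the zeros.
  x = 0: [0↦1, 1↦5, 2↦0, 3↦0, 4↦5, 5↦1, 6↦2]  zeros at y ∈ {2, 3}
  x = 1: [0↦4, 1↦2, 2↦5, 3↦6, 4↦5, 5↦2, 6↦4]  zeros at y ∈ ∅
  x = 2: [0↦3, 1↦2, 2↦6, 3↦1, 4↦1, 5↦6, 6↦2]  zeros at y ∈ ∅
  x = 3: [0↦5, 1↦5, 2↦3, 3↦6, 4↦0, 5↦6, 6↦3]  zeros at y ∈ {4}
  x = 4: [0↦3, 1↦4, 2↦3, 3↦0, 4↦2, 5↦2, 6↦0]  zeros at y ∈ {3, 6}
  x = 5: [0↦4, 1↦6, 2↦6, 3↦4, 4↦0, 5↦1, 6↦0]  zeros at y ∈ {4, 6}
  x = 6: [0↦1, 1↦4, 2↦5, 3↦4, 4↦1, 5↦3, 6↦3]  zeros at y ∈ ∅
Collecting zeros: affine points = {(0, 2), (0, 3), (3, 4), (4, 3), (4, 6), (5, 4), (5, 6)}.
Total count |C(F_7)_aff| = 7.


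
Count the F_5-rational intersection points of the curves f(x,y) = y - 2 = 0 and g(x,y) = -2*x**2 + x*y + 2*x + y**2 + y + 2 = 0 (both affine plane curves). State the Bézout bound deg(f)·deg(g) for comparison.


Common zeros: {(1, 2)}; count = 1; Bézout bound = 2.

deg(f) = 1, deg(g) = 2, so Bézout bound = 2.
Scan x ∈ F_5. For each x, list the y ∈ F_5 with f(x, y) ≡ 0 and those with g(x, y) ≡ 0 (mod 5); the common zeros in that column are the intersection.
  x = 0: f ≡ 0 at y ∈ {2}; g ≡ 0 at y ∈ ∅; common: ∅.
  x = 1: f ≡ 0 at y ∈ {2}; g ≡ 0 at y ∈ {1, 2}; common: {2}.
  x = 2: f ≡ 0 at y ∈ {2}; g ≡ 0 at y ∈ ∅; common: ∅.
  x = 3: f ≡ 0 at y ∈ {2}; g ≡ 0 at y ∈ {0, 1}; common: ∅.
  x = 4: f ≡ 0 at y ∈ {2}; g ≡ 0 at y ∈ ∅; common: ∅.
Collecting: common zeros = {(1, 2)}, so the count is 1.
Comparison with the Bézout bound: 1 ≤ 2 = deg(f)·deg(g), as expected for curves with no common component (the affine F_5-count falls short of the bound because intersections may lie at infinity, over extension fields, or carry multiplicity).


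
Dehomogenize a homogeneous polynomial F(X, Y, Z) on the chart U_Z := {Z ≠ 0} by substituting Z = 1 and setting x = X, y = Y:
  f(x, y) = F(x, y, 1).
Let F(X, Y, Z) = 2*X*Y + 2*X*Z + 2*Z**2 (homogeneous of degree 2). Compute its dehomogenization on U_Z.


f(x, y) = 2*x*y + 2*x + 2

On U_Z we set Z = 1. Each monomial c·X^i·Y^j·Z^k in F becomes c·x^i·y^j·1^k = c·x^i·y^j.
Substituting Z = 1: F(X, Y, 1) = 2*x*y + 2*x + 2.
Note: deg(f) ≤ deg(F) = 2; strict inequality happens when F is divisible by Z (lost terms).


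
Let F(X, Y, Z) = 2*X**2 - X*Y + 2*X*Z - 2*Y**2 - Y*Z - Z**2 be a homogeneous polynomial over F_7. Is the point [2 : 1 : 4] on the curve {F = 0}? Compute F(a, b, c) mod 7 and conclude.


F(2,1,4) ≡ 0 (mod 7); P is on the curve.

Evaluate F(2, 1, 4) term-by-term (mod 7).
  2*X**2 ↦ 2·4·1·1 = 8
  -X*Y ↦ -1·2·1·1 = -2
  2*X*Z ↦ 2·2·1·4 = 16
  -2*Y**2 ↦ -2·1·1·1 = -2
  -Y*Z ↦ -1·1·1·4 = -4
  -Z**2 ↦ -1·1·1·16 = -16
Sum: F(2, 1, 4) = (8) + (-2) + (16) + (-2) + (-4) + (-16) = 0.
Reducing mod 7: 0 ≡ 0 (mod 7).
Since F(a, b, c) ≡ 0 (mod 7), P lies on the curve.


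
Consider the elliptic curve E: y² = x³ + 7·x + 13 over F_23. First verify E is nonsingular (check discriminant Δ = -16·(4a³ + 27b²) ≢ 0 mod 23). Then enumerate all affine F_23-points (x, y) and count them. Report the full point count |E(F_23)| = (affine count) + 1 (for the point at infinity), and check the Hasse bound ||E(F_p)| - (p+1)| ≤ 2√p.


Affine points = {(0, 6), (0, 17), (2, 9), (2, 14), (4, 6), (4, 17), (5, 9), (5, 14), (6, 8), (6, 15), (8, 11), (8, 12), (9, 0), (10, 5), (10, 18), (11, 8), (11, 15), (12, 10), (12, 13), (13, 1), (13, 22), (14, 7), (14, 16), (16, 9), (16, 14), (17, 10), (17, 13), (19, 6), (19, 17)}; affine count = 29; |E(F_23)| = 30.

Discriminant check: Δ ∝ 4a³ + 27b² = 4·7³ + 27·13² = 4·343 + 27·169 ≡ 1 (mod 23). Nonzero ⇒ E is nonsingular.
For each x ∈ F_23, compute rhs = x³ + 7·x + 13 mod 23, then count y ∈ F_23 with y² ≡ rhs.
  x = 0: rhs = 13, matching y values: 6, 17 (2 points).
  x = 1: rhs = 21, matching y values: none (0 points).
  x = 2: rhs = 12, matching y values: 9, 14 (2 points).
  x = 3: rhs = 15, matching y values: none (0 points).
  x = 4: rhs = 13, matching y values: 6, 17 (2 points).
  x = 5: rhs = 12, matching y values: 9, 14 (2 points).
  x = 6: rhs = 18, matching y values: 8, 15 (2 points).
  x = 7: rhs = 14, matching y values: none (0 points).
  x = 8: rhs = 6, matching y values: 11, 12 (2 points).
  x = 9: rhs = 0, matching y values: 0 (1 points).
  x = 10: rhs = 2, matching y values: 5, 18 (2 points).
  x = 11: rhs = 18, matching y values: 8, 15 (2 points).
  x = 12: rhs = 8, matching y values: 10, 13 (2 points).
  x = 13: rhs = 1, matching y values: 1, 22 (2 points).
  x = 14: rhs = 3, matching y values: 7, 16 (2 points).
  x = 15: rhs = 20, matching y values: none (0 points).
  x = 16: rhs = 12, matching y values: 9, 14 (2 points).
  x = 17: rhs = 8, matching y values: 10, 13 (2 points).
  x = 18: rhs = 14, matching y values: none (0 points).
  x = 19: rhs = 13, matching y values: 6, 17 (2 points).
  x = 20: rhs = 11, matching y values: none (0 points).
  x = 21: rhs = 14, matching y values: none (0 points).
  x = 22: rhs = 5, matching y values: none (0 points).
Total affine count: 29.
Full point count |E(F_23)| = 29 + 1 = 30.
Hasse bound: |30 − (23+1)| = |6| = 6 ≤ 2√23 ≈ 9.5917 ✓.


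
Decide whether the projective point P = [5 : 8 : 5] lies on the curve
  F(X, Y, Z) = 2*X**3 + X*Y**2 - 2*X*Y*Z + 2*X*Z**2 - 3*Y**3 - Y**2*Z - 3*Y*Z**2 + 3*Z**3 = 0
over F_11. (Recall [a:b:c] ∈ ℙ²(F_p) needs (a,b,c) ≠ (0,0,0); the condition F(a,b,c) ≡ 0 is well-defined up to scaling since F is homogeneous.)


F(5,8,5) ≡ 0 (mod 11); P is on the curve.

Evaluate F(5, 8, 5) term-by-term (mod 11).
  2*X**3 ↦ 2·125·1·1 = 250
  X*Y**2 ↦ 1·5·64·1 = 320
  -2*X*Y*Z ↦ -2·5·8·5 = -400
  2*X*Z**2 ↦ 2·5·1·25 = 250
  -3*Y**3 ↦ -3·1·512·1 = -1536
  -Y**2*Z ↦ -1·1·64·5 = -320
  -3*Y*Z**2 ↦ -3·1·8·25 = -600
  3*Z**3 ↦ 3·1·1·125 = 375
Sum: F(5, 8, 5) = (250) + (320) + (-400) + (250) + (-1536) + (-320) + (-600) + (375) = -1661.
Reducing mod 11: -1661 ≡ 0 (mod 11).
Since F(a, b, c) ≡ 0 (mod 11), P lies on the curve.


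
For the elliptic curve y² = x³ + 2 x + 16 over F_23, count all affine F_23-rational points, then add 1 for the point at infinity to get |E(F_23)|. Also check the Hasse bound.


Affine points = {(0, 4), (0, 19), (3, 7), (3, 16), (5, 6), (5, 17), (9, 2), (9, 21), (10, 1), (10, 22), (11, 9), (11, 14), (13, 10), (13, 13), (16, 2), (16, 21), (17, 8), (17, 15), (19, 6), (19, 17), (20, 11), (20, 12), (21, 2), (21, 21), (22, 6), (22, 17)}; affine count = 26; |E(F_23)| = 27.

Discriminant check: Δ ∝ 4a³ + 27b² = 4·2³ + 27·16² = 4·8 + 27·256 ≡ 21 (mod 23). Nonzero ⇒ E is nonsingular.
For each x ∈ F_23, compute rhs = x³ + 2·x + 16 mod 23, then count y ∈ F_23 with y² ≡ rhs.
  x = 0: rhs = 16, matching y values: 4, 19 (2 points).
  x = 1: rhs = 19, matching y values: none (0 points).
  x = 2: rhs = 5, matching y values: none (0 points).
  x = 3: rhs = 3, matching y values: 7, 16 (2 points).
  x = 4: rhs = 19, matching y values: none (0 points).
  x = 5: rhs = 13, matching y values: 6, 17 (2 points).
  x = 6: rhs = 14, matching y values: none (0 points).
  x = 7: rhs = 5, matching y values: none (0 points).
  x = 8: rhs = 15, matching y values: none (0 points).
  x = 9: rhs = 4, matching y values: 2, 21 (2 points).
  x = 10: rhs = 1, matching y values: 1, 22 (2 points).
  x = 11: rhs = 12, matching y values: 9, 14 (2 points).
  x = 12: rhs = 20, matching y values: none (0 points).
  x = 13: rhs = 8, matching y values: 10, 13 (2 points).
  x = 14: rhs = 5, matching y values: none (0 points).
  x = 15: rhs = 17, matching y values: none (0 points).
  x = 16: rhs = 4, matching y values: 2, 21 (2 points).
  x = 17: rhs = 18, matching y values: 8, 15 (2 points).
  x = 18: rhs = 19, matching y values: none (0 points).
  x = 19: rhs = 13, matching y values: 6, 17 (2 points).
  x = 20: rhs = 6, matching y values: 11, 12 (2 points).
  x = 21: rhs = 4, matching y values: 2, 21 (2 points).
  x = 22: rhs = 13, matching y values: 6, 17 (2 points).
Total affine count: 26.
Full point count |E(F_23)| = 26 + 1 = 27.
Hasse bound: |27 − (23+1)| = |3| = 3 ≤ 2√23 ≈ 9.5917 ✓.


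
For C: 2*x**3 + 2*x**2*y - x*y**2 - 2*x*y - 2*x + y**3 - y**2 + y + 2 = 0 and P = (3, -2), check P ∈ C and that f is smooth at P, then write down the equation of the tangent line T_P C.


Tangent line at P: 28*x + 41*y - 2 = 0.

Step 1: f(3, -2) = 0, so P lies on C.
Step 2: partial derivatives
  f_x(x, y) = 6*x**2 + 4*x*y - y**2 - 2*y - 2, f_y(x, y) = 2*x**2 - 2*x*y - 2*x + 3*y**2 - 2*y + 1.
  f_x(P) = 28, f_y(P) = 41 (gradient nonzero, so P is smooth).
Step 3: tangent line at P: 28·(x − 3) + 41·(y − -2) = 0.
Expanding: 28*x + 41*y - 2 = 0.


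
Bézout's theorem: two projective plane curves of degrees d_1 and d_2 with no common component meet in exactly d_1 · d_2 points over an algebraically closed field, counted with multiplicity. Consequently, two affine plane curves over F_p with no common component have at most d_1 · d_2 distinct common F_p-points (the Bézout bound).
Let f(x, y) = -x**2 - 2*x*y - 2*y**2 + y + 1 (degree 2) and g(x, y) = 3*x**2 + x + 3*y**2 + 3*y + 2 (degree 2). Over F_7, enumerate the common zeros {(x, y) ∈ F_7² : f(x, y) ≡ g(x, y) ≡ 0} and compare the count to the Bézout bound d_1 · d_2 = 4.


Common zeros: {(1, 3)}; count = 1; Bézout bound = 4.

deg(f) = 2, deg(g) = 2, so Bézout bound = 4.
Scan x ∈ F_7. For each x, list the y ∈ F_7 with f(x, y) ≡ 0 and those with g(x, y) ≡ 0 (mod 7); the common zeros in that column are the intersection.
  x = 0: f ≡ 0 at y ∈ {1, 3}; g ≡ 0 at y ∈ ∅; common: ∅.
  x = 1: f ≡ 0 at y ∈ {0, 3}; g ≡ 0 at y ∈ {3}; common: {3}.
  x = 2: f ≡ 0 at y ∈ ∅; g ≡ 0 at y ∈ ∅; common: ∅.
  x = 3: f ≡ 0 at y ∈ ∅; g ≡ 0 at y ∈ ∅; common: ∅.
  x = 4: f ≡ 0 at y ∈ ∅; g ≡ 0 at y ∈ ∅; common: ∅.
  x = 5: f ≡ 0 at y ∈ {1, 5}; g ≡ 0 at y ∈ ∅; common: ∅.
  x = 6: f ≡ 0 at y ∈ {0, 5}; g ≡ 0 at y ∈ ∅; common: ∅.
Collecting: common zeros = {(1, 3)}, so the count is 1.
Comparison with the Bézout bound: 1 ≤ 4 = deg(f)·deg(g), as expected for curves with no common component (the affine F_7-count falls short of the bound because intersections may lie at infinity, over extension fields, or carry multiplicity).


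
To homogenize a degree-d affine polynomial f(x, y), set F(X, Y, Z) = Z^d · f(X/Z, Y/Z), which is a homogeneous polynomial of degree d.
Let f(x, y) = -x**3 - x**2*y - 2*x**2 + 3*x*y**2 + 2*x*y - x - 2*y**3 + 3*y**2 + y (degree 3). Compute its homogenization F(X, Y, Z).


F(X, Y, Z) = -X**3 - X**2*Y - 2*X**2*Z + 3*X*Y**2 + 2*X*Y*Z - X*Z**2 - 2*Y**3 + 3*Y**2*Z + Y*Z**2

deg(f) = 3.
Substitute x = X/Z, y = Y/Z into f, then multiply by Z^3.
  monomial -1·x^3·y^0 ↦ -1·X^3·Y^0·Z^0.
  monomial -1·x^2·y^1 ↦ -1·X^2·Y^1·Z^0.
  monomial -2·x^2·y^0 ↦ -2·X^2·Y^0·Z^1.
  monomial 3·x^1·y^2 ↦ 3·X^1·Y^2·Z^0.
  monomial 2·x^1·y^1 ↦ 2·X^1·Y^1·Z^1.
  monomial -1·x^1·y^0 ↦ -1·X^1·Y^0·Z^2.
  monomial -2·x^0·y^3 ↦ -2·X^0·Y^3·Z^0.
  monomial 3·x^0·y^2 ↦ 3·X^0·Y^2·Z^1.
  monomial 1·x^0·y^1 ↦ 1·X^0·Y^1·Z^2.
Collecting: F(X, Y, Z) = -X**3 - X**2*Y - 2*X**2*Z + 3*X*Y**2 + 2*X*Y*Z - X*Z**2 - 2*Y**3 + 3*Y**2*Z + Y*Z**2.


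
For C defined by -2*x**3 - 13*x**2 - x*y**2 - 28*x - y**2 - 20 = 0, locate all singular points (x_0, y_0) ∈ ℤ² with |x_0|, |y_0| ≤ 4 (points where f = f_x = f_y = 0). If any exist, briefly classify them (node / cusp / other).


Singular points: {(-2, 0)}; classification: node.

Compute partial derivatives:
  f_x = -6*x**2 - 26*x - y**2 - 28.
  f_y = -2*x*y - 2*y.
Scan x_0 ∈ {−4, ..., 4}. For each x_0, f_y(x_0, y) is a polynomial in y; find its integer roots y ∈ {−4, ..., 4}, then test f_x and f at those candidates.
  x = -4: f_y(-4, y) = 6*y; vanishes at y ∈ {0}. (-4, 0): f_x = -20 ≠ 0.
  x = -3: f_y(-3, y) = 4*y; vanishes at y ∈ {0}. (-3, 0): f_x = -4 ≠ 0.
  x = -2: f_y(-2, y) = 2*y; vanishes at y ∈ {0}. (-2, 0): f_x = 0, f = 0 — SINGULAR.
  x = -1: f_y(-1, y) = 0; vanishes at y ∈ {-4, -3, -2, -1, 0, 1, 2, 3, 4}. (-1, -4): f_x = -24 ≠ 0; (-1, -3): f_x = -17 ≠ 0; (-1, -2): f_x = -12 ≠ 0; (-1, -1): f_x = -9 ≠ 0; (-1, 0): f_x = -8 ≠ 0; (-1, 1): f_x = -9 ≠ 0; (-1, 2): f_x = -12 ≠ 0; (-1, 3): f_x = -17 ≠ 0; (-1, 4): f_x = -24 ≠ 0.
  x = 0: f_y(0, y) = -2*y; vanishes at y ∈ {0}. (0, 0): f_x = -28 ≠ 0.
  x = 1: f_y(1, y) = -4*y; vanishes at y ∈ {0}. (1, 0): f_x = -60 ≠ 0.
  x = 2: f_y(2, y) = -6*y; vanishes at y ∈ {0}. (2, 0): f_x = -104 ≠ 0.
  x = 3: f_y(3, y) = -8*y; vanishes at y ∈ {0}. (3, 0): f_x = -160 ≠ 0.
  x = 4: f_y(4, y) = -10*y; vanishes at y ∈ {0}. (4, 0): f_x = -228 ≠ 0.
Only singular point on the grid: (-2, 0).
Classify: substitute x = -2 + u, y = 0 + v and expand: f = -2*u**3 - u**2 - u*v**2 + v**2.
No constant or linear terms (consistent with a singular point). Quadratic part: -u**2 + v**2. Cubic part: -2*u**3 - u*v**2.
The quadratic part v**2 - u**2 = (v − u)(v + u) splits into two distinct linear factors, so there are two distinct tangent lines y − 0 = ±(x − -2) — this is a node (ordinary double point).
Classification: node.


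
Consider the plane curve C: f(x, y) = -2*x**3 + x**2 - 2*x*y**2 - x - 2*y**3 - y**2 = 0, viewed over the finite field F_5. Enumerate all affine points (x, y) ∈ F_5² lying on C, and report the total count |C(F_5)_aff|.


Affine F_5-points: {(0, 0), (0, 2), (1, 2), (2, 2), (3, 3)}; count = 5.

For each of the 25 pairs (x, y) ∈ F_5², evaluate f(x, y) mod 5. Record the zeros.
  x = 0: [0↦0, 1↦2, 2↦0, 3↦2, 4↦1]  zeros at y ∈ {0, 2}
  x = 1: [0↦3, 1↦3, 2↦0, 3↦2, 4↦2]  zeros at y ∈ {2}
  x = 2: [0↦1, 1↦4, 2↦0, 3↦2, 4↦3]  zeros at y ∈ {2}
  x = 3: [0↦2, 1↦3, 2↦3, 3↦0, 4↦2]  zeros at y ∈ {3}
  x = 4: [0↦4, 1↦3, 2↦2, 3↦4, 4↦2]  zeros at y ∈ ∅
Collecting zeros: affine points = {(0, 0), (0, 2), (1, 2), (2, 2), (3, 3)}.
Total count |C(F_5)_aff| = 5.


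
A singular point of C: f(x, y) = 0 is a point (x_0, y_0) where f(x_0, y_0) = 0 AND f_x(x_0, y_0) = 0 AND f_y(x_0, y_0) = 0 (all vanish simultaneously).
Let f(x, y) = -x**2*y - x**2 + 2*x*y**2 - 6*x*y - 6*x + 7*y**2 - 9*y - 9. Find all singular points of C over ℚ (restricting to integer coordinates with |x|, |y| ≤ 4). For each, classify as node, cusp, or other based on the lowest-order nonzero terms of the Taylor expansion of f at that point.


Singular points: {(-3, 0)}; classification: node.

Compute partial derivatives:
  f_x = -2*x*y - 2*x + 2*y**2 - 6*y - 6.
  f_y = -x**2 + 4*x*y - 6*x + 14*y - 9.
Scan x_0 ∈ {−4, ..., 4}. For each x_0, f_y(x_0, y) is a polynomial in y; find its integer roots y ∈ {−4, ..., 4}, then test f_x and f at those candidates.
  x = -4: f_y(-4, y) = -2*y - 1; no integer root y with |y| ≤ 4.
  x = -3: f_y(-3, y) = 2*y; vanishes at y ∈ {0}. (-3, 0): f_x = 0, f = 0 — SINGULAR.
  x = -2: f_y(-2, y) = 6*y - 1; no integer root y with |y| ≤ 4.
  x = -1: f_y(-1, y) = 10*y - 4; no integer root y with |y| ≤ 4.
  x = 0: f_y(0, y) = 14*y - 9; no integer root y with |y| ≤ 4.
  x = 1: f_y(1, y) = 18*y - 16; no integer root y with |y| ≤ 4.
  x = 2: f_y(2, y) = 22*y - 25; no integer root y with |y| ≤ 4.
  x = 3: f_y(3, y) = 26*y - 36; no integer root y with |y| ≤ 4.
  x = 4: f_y(4, y) = 30*y - 49; no integer root y with |y| ≤ 4.
Only singular point on the grid: (-3, 0).
Classify: substitute x = -3 + u, y = 0 + v and expand: f = -u**2*v - u**2 + 2*u*v**2 + v**2.
No constant or linear terms (consistent with a singular point). Quadratic part: -u**2 + v**2. Cubic part: -u**2*v + 2*u*v**2.
The quadratic part v**2 - u**2 = (v − u)(v + u) splits into two distinct linear factors, so there are two distinct tangent lines y − 0 = ±(x − -3) — this is a node (ordinary double point).
Classification: node.


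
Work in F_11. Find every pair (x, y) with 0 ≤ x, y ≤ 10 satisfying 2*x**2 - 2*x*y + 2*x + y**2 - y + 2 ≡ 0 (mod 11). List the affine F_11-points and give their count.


Affine F_11-points: {(0, 5), (0, 7), (3, 9), (4, 4), (4, 5), (5, 2), (5, 9), (6, 6), (6, 7), (7, 2), (10, 4), (10, 6)}; count = 12.

For each of the 121 pairs (x, y) ∈ F_11², evaluate f(x, y) mod 11. Record the zeros.
  x = 0: [0↦2, 1↦2, 2↦4, 3↦8, 4↦3, 5↦0, 6↦10, 7↦0, 8↦3, 9↦8, 10↦4]  zeros at y ∈ {5, 7}
  x = 1: [0↦6, 1↦4, 2↦4, 3↦6, 4↦10, 5↦5, 6↦2, 7↦1, 8↦2, 9↦5, 10↦10]  zeros at y ∈ ∅
  x = 2: [0↦3, 1↦10, 2↦8, 3↦8, 4↦10, 5↦3, 6↦9, 7↦6, 8↦5, 9↦6, 10↦9]  zeros at y ∈ ∅
  x = 3: [0↦4, 1↦9, 2↦5, 3↦3, 4↦3, 5↦5, 6↦9, 7↦4, 8↦1, 9↦0, 10↦1]  zeros at y ∈ {9}
  x = 4: [0↦9, 1↦1, 2↦6, 3↦2, 4↦0, 5↦0, 6↦2, 7↦6, 8↦1, 9↦9, 10↦8]  zeros at y ∈ {4, 5}
  x = 5: [0↦7, 1↦8, 2↦0, 3↦5, 4↦1, 5↦10, 6↦10, 7↦1, 8↦5, 9↦0, 10↦8]  zeros at y ∈ {2, 9}
  x = 6: [0↦9, 1↦8, 2↦9, 3↦1, 4↦6, 5↦2, 6↦0, 7↦0, 8↦2, 9↦6, 10↦1]  zeros at y ∈ {6, 7}
  x = 7: [0↦4, 1↦1, 2↦0, 3↦1, 4↦4, 5↦9, 6↦5, 7↦3, 8↦3, 9↦5, 10↦9]  zeros at y ∈ {2}
  x = 8: [0↦3, 1↦9, 2↦6, 3↦5, 4↦6, 5↦9, 6↦3, 7↦10, 8↦8, 9↦8, 10↦10]  zeros at y ∈ ∅
  x = 9: [0↦6, 1↦10, 2↦5, 3↦2, 4↦1, 5↦2, 6↦5, 7↦10, 8↦6, 9↦4, 10↦4]  zeros at y ∈ ∅
  x = 10: [0↦2, 1↦4, 2↦8, 3↦3, 4↦0, 5↦10, 6↦0, 7↦3, 8↦8, 9↦4, 10↦2]  zeros at y ∈ {4, 6}
Collecting zeros: affine points = {(0, 5), (0, 7), (3, 9), (4, 4), (4, 5), (5, 2), (5, 9), (6, 6), (6, 7), (7, 2), (10, 4), (10, 6)}.
Total count |C(F_11)_aff| = 12.


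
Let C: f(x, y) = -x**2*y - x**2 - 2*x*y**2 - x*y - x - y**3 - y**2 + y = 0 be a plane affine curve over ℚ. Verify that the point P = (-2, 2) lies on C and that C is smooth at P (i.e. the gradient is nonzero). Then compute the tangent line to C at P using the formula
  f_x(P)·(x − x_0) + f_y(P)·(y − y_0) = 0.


Tangent line at P: x - y + 4 = 0.

Step 1: f(-2, 2) = 0, so P lies on C.
Step 2: partial derivatives
  f_x(x, y) = -2*x*y - 2*x - 2*y**2 - y - 1, f_y(x, y) = -x**2 - 4*x*y - x - 3*y**2 - 2*y + 1.
  f_x(P) = 1, f_y(P) = -1 (gradient nonzero, so P is smooth).
Step 3: tangent line at P: 1·(x − -2) + -1·(y − 2) = 0.
Expanding: x - y + 4 = 0.


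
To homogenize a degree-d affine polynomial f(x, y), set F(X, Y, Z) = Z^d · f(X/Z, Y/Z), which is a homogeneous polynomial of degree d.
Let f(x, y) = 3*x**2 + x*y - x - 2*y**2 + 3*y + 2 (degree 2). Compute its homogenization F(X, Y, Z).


F(X, Y, Z) = 3*X**2 + X*Y - X*Z - 2*Y**2 + 3*Y*Z + 2*Z**2

deg(f) = 2.
Substitute x = X/Z, y = Y/Z into f, then multiply by Z^2.
  monomial 3·x^2·y^0 ↦ 3·X^2·Y^0·Z^0.
  monomial 1·x^1·y^1 ↦ 1·X^1·Y^1·Z^0.
  monomial -1·x^1·y^0 ↦ -1·X^1·Y^0·Z^1.
  monomial -2·x^0·y^2 ↦ -2·X^0·Y^2·Z^0.
  monomial 3·x^0·y^1 ↦ 3·X^0·Y^1·Z^1.
  monomial 2·x^0·y^0 ↦ 2·X^0·Y^0·Z^2.
Collecting: F(X, Y, Z) = 3*X**2 + X*Y - X*Z - 2*Y**2 + 3*Y*Z + 2*Z**2.


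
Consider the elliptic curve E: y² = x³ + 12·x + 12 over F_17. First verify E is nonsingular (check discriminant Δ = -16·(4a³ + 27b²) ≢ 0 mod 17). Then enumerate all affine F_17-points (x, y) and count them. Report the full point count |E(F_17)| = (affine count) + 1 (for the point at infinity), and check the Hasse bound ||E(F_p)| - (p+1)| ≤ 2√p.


Affine points = {(1, 5), (1, 12), (8, 5), (8, 12), (9, 4), (9, 13), (11, 8), (11, 9), (13, 6), (13, 11), (14, 0), (16, 4), (16, 13)}; affine count = 13; |E(F_17)| = 14.

Discriminant check: Δ ∝ 4a³ + 27b² = 4·12³ + 27·12² = 4·1728 + 27·144 ≡ 5 (mod 17). Nonzero ⇒ E is nonsingular.
For each x ∈ F_17, compute rhs = x³ + 12·x + 12 mod 17, then count y ∈ F_17 with y² ≡ rhs.
  x = 0: rhs = 12, matching y values: none (0 points).
  x = 1: rhs = 8, matching y values: 5, 12 (2 points).
  x = 2: rhs = 10, matching y values: none (0 points).
  x = 3: rhs = 7, matching y values: none (0 points).
  x = 4: rhs = 5, matching y values: none (0 points).
  x = 5: rhs = 10, matching y values: none (0 points).
  x = 6: rhs = 11, matching y values: none (0 points).
  x = 7: rhs = 14, matching y values: none (0 points).
  x = 8: rhs = 8, matching y values: 5, 12 (2 points).
  x = 9: rhs = 16, matching y values: 4, 13 (2 points).
  x = 10: rhs = 10, matching y values: none (0 points).
  x = 11: rhs = 13, matching y values: 8, 9 (2 points).
  x = 12: rhs = 14, matching y values: none (0 points).
  x = 13: rhs = 2, matching y values: 6, 11 (2 points).
  x = 14: rhs = 0, matching y values: 0 (1 points).
  x = 15: rhs = 14, matching y values: none (0 points).
  x = 16: rhs = 16, matching y values: 4, 13 (2 points).
Total affine count: 13.
Full point count |E(F_17)| = 13 + 1 = 14.
Hasse bound: |14 − (17+1)| = |-4| = 4 ≤ 2√17 ≈ 8.2462 ✓.


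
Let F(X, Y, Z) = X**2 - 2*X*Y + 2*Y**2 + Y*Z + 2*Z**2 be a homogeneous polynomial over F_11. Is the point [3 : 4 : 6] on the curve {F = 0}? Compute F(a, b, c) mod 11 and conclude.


F(3,4,6) ≡ 3 (mod 11); P is NOT on the curve.

Evaluate F(3, 4, 6) term-by-term (mod 11).
  X**2 ↦ 1·9·1·1 = 9
  -2*X*Y ↦ -2·3·4·1 = -24
  2*Y**2 ↦ 2·1·16·1 = 32
  Y*Z ↦ 1·1·4·6 = 24
  2*Z**2 ↦ 2·1·1·36 = 72
Sum: F(3, 4, 6) = (9) + (-24) + (32) + (24) + (72) = 113.
Reducing mod 11: 113 ≡ 3 (mod 11).
Since F(a, b, c) ≡ 3 ≠ 0 (mod 11), P does NOT lie on the curve.


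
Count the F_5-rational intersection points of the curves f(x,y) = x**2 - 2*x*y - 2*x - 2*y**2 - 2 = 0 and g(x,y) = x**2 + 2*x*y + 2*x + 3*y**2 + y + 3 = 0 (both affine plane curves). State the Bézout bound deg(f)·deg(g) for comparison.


Common zeros: ∅; count = 0; Bézout bound = 4.

deg(f) = 2, deg(g) = 2, so Bézout bound = 4.
Scan x ∈ F_5. For each x, list the y ∈ F_5 with f(x, y) ≡ 0 and those with g(x, y) ≡ 0 (mod 5); the common zeros in that column are the intersection.
  x = 0: f ≡ 0 at y ∈ {2, 3}; g ≡ 0 at y ∈ {4}; common: ∅.
  x = 1: f ≡ 0 at y ∈ {2}; g ≡ 0 at y ∈ ∅; common: ∅.
  x = 2: f ≡ 0 at y ∈ {4}; g ≡ 0 at y ∈ ∅; common: ∅.
  x = 3: f ≡ 0 at y ∈ {3, 4}; g ≡ 0 at y ∈ ∅; common: ∅.
  x = 4: f ≡ 0 at y ∈ ∅; g ≡ 0 at y ∈ ∅; common: ∅.
Collecting: common zeros = ∅, so the count is 0.
Comparison with the Bézout bound: 0 ≤ 4 = deg(f)·deg(g), as expected for curves with no common component (the affine F_5-count falls short of the bound because intersections may lie at infinity, over extension fields, or carry multiplicity).


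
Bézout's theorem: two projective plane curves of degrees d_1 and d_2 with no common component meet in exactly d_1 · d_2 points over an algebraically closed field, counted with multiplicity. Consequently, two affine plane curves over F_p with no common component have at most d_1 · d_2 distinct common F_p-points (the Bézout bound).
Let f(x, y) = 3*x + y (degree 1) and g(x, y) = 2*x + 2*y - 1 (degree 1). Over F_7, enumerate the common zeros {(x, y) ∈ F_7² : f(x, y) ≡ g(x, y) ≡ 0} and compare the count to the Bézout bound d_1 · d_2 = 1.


Common zeros: {(5, 6)}; count = 1; Bézout bound = 1.

deg(f) = 1, deg(g) = 1, so Bézout bound = 1.
Scan x ∈ F_7. For each x, list the y ∈ F_7 with f(x, y) ≡ 0 and those with g(x, y) ≡ 0 (mod 7); the common zeros in that column are the intersection.
  x = 0: f ≡ 0 at y ∈ {0}; g ≡ 0 at y ∈ {4}; common: ∅.
  x = 1: f ≡ 0 at y ∈ {4}; g ≡ 0 at y ∈ {3}; common: ∅.
  x = 2: f ≡ 0 at y ∈ {1}; g ≡ 0 at y ∈ {2}; common: ∅.
  x = 3: f ≡ 0 at y ∈ {5}; g ≡ 0 at y ∈ {1}; common: ∅.
  x = 4: f ≡ 0 at y ∈ {2}; g ≡ 0 at y ∈ {0}; common: ∅.
  x = 5: f ≡ 0 at y ∈ {6}; g ≡ 0 at y ∈ {6}; common: {6}.
  x = 6: f ≡ 0 at y ∈ {3}; g ≡ 0 at y ∈ {5}; common: ∅.
Collecting: common zeros = {(5, 6)}, so the count is 1.
Comparison with the Bézout bound: 1 ≤ 1 = deg(f)·deg(g), as expected for curves with no common component (the bound is attained).


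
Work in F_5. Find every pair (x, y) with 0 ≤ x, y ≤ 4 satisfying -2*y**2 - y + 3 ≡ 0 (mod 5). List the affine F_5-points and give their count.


Affine F_5-points: {(0, 1), (1, 1), (2, 1), (3, 1), (4, 1)}; count = 5.

For each of the 25 pairs (x, y) ∈ F_5², evaluate f(x, y) mod 5. Record the zeros.
  x = 0: [0↦3, 1↦0, 2↦3, 3↦2, 4↦2]  zeros at y ∈ {1}
  x = 1: [0↦3, 1↦0, 2↦3, 3↦2, 4↦2]  zeros at y ∈ {1}
  x = 2: [0↦3, 1↦0, 2↦3, 3↦2, 4↦2]  zeros at y ∈ {1}
  x = 3: [0↦3, 1↦0, 2↦3, 3↦2, 4↦2]  zeros at y ∈ {1}
  x = 4: [0↦3, 1↦0, 2↦3, 3↦2, 4↦2]  zeros at y ∈ {1}
Collecting zeros: affine points = {(0, 1), (1, 1), (2, 1), (3, 1), (4, 1)}.
Total count |C(F_5)_aff| = 5.


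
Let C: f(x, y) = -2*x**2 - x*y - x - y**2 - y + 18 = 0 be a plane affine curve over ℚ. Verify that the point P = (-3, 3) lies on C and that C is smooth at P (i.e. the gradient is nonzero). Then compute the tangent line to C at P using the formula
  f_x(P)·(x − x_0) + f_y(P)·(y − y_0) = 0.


Tangent line at P: 8*x - 4*y + 36 = 0.

Step 1: f(-3, 3) = 0, so P lies on C.
Step 2: partial derivatives
  f_x(x, y) = -4*x - y - 1, f_y(x, y) = -x - 2*y - 1.
  f_x(P) = 8, f_y(P) = -4 (gradient nonzero, so P is smooth).
Step 3: tangent line at P: 8·(x − -3) + -4·(y − 3) = 0.
Expanding: 8*x - 4*y + 36 = 0.


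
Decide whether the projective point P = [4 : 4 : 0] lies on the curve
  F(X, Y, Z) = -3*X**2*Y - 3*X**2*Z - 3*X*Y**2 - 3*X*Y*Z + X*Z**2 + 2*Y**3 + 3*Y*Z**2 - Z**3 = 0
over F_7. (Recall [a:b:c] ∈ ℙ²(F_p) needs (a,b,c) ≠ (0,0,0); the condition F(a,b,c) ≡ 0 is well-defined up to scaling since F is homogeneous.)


F(4,4,0) ≡ 3 (mod 7); P is NOT on the curve.

Evaluate F(4, 4, 0) term-by-term (mod 7).
  -3*X**2*Y ↦ -3·16·4·1 = -192
  -3*X**2*Z ↦ -3·16·1·0 = 0
  -3*X*Y**2 ↦ -3·4·16·1 = -192
  -3*X*Y*Z ↦ -3·4·4·0 = 0
  X*Z**2 ↦ 1·4·1·0 = 0
  2*Y**3 ↦ 2·1·64·1 = 128
  3*Y*Z**2 ↦ 3·1·4·0 = 0
  -Z**3 ↦ -1·1·1·0 = 0
Sum: F(4, 4, 0) = (-192) + (0) + (-192) + (0) + (0) + (128) + (0) + (0) = -256.
Reducing mod 7: -256 ≡ 3 (mod 7).
Since F(a, b, c) ≡ 3 ≠ 0 (mod 7), P does NOT lie on the curve.


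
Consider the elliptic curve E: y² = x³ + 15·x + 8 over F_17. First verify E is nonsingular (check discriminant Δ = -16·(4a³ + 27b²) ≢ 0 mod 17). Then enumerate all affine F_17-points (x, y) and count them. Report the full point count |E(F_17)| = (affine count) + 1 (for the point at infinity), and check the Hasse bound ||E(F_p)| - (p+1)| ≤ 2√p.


Affine points = {(0, 5), (0, 12), (4, 8), (4, 9), (5, 2), (5, 15), (6, 5), (6, 12), (10, 6), (10, 11), (11, 5), (11, 12), (14, 2), (14, 15), (15, 2), (15, 15), (16, 3), (16, 14)}; affine count = 18; |E(F_17)| = 19.

Discriminant check: Δ ∝ 4a³ + 27b² = 4·15³ + 27·8² = 4·3375 + 27·64 ≡ 13 (mod 17). Nonzero ⇒ E is nonsingular.
For each x ∈ F_17, compute rhs = x³ + 15·x + 8 mod 17, then count y ∈ F_17 with y² ≡ rhs.
  x = 0: rhs = 8, matching y values: 5, 12 (2 points).
  x = 1: rhs = 7, matching y values: none (0 points).
  x = 2: rhs = 12, matching y values: none (0 points).
  x = 3: rhs = 12, matching y values: none (0 points).
  x = 4: rhs = 13, matching y values: 8, 9 (2 points).
  x = 5: rhs = 4, matching y values: 2, 15 (2 points).
  x = 6: rhs = 8, matching y values: 5, 12 (2 points).
  x = 7: rhs = 14, matching y values: none (0 points).
  x = 8: rhs = 11, matching y values: none (0 points).
  x = 9: rhs = 5, matching y values: none (0 points).
  x = 10: rhs = 2, matching y values: 6, 11 (2 points).
  x = 11: rhs = 8, matching y values: 5, 12 (2 points).
  x = 12: rhs = 12, matching y values: none (0 points).
  x = 13: rhs = 3, matching y values: none (0 points).
  x = 14: rhs = 4, matching y values: 2, 15 (2 points).
  x = 15: rhs = 4, matching y values: 2, 15 (2 points).
  x = 16: rhs = 9, matching y values: 3, 14 (2 points).
Total affine count: 18.
Full point count |E(F_17)| = 18 + 1 = 19.
Hasse bound: |19 − (17+1)| = |1| = 1 ≤ 2√17 ≈ 8.2462 ✓.


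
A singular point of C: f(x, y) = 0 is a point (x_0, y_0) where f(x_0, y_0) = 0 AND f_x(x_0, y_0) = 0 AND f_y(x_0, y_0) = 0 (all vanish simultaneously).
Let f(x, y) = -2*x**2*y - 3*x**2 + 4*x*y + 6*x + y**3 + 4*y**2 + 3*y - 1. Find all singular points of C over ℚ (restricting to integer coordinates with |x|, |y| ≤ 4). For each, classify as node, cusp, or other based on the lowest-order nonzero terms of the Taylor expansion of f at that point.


Singular points: {(1, -1)}; classification: node.

Compute partial derivatives:
  f_x = -4*x*y - 6*x + 4*y + 6.
  f_y = -2*x**2 + 4*x + 3*y**2 + 8*y + 3.
Scan x_0 ∈ {−4, ..., 4}. For each x_0, f_y(x_0, y) is a polynomial in y; find its integer roots y ∈ {−4, ..., 4}, then test f_x and f at those candidates.
  x = -4: f_y(-4, y) = 3*y**2 + 8*y - 45; no integer root y with |y| ≤ 4.
  x = -3: f_y(-3, y) = 3*y**2 + 8*y - 27; no integer root y with |y| ≤ 4.
  x = -2: f_y(-2, y) = 3*y**2 + 8*y - 13; no integer root y with |y| ≤ 4.
  x = -1: f_y(-1, y) = 3*y**2 + 8*y - 3; vanishes at y ∈ {-3}. (-1, -3): f_x = -12 ≠ 0.
  x = 0: f_y(0, y) = 3*y**2 + 8*y + 3; no integer root y with |y| ≤ 4.
  x = 1: f_y(1, y) = 3*y**2 + 8*y + 5; vanishes at y ∈ {-1}. (1, -1): f_x = 0, f = 0 — SINGULAR.
  x = 2: f_y(2, y) = 3*y**2 + 8*y + 3; no integer root y with |y| ≤ 4.
  x = 3: f_y(3, y) = 3*y**2 + 8*y - 3; vanishes at y ∈ {-3}. (3, -3): f_x = 12 ≠ 0.
  x = 4: f_y(4, y) = 3*y**2 + 8*y - 13; no integer root y with |y| ≤ 4.
Only singular point on the grid: (1, -1).
Classify: substitute x = 1 + u, y = -1 + v and expand: f = -2*u**2*v - u**2 + v**3 + v**2.
No constant or linear terms (consistent with a singular point). Quadratic part: -u**2 + v**2. Cubic part: -2*u**2*v + v**3.
The quadratic part v**2 - u**2 = (v − u)(v + u) splits into two distinct linear factors, so there are two distinct tangent lines y − -1 = ±(x − 1) — this is a node (ordinary double point).
Classification: node.


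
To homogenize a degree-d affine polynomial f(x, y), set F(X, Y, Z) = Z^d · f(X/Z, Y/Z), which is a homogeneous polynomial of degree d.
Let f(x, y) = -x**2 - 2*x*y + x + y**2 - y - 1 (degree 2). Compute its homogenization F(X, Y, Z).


F(X, Y, Z) = -X**2 - 2*X*Y + X*Z + Y**2 - Y*Z - Z**2

deg(f) = 2.
Substitute x = X/Z, y = Y/Z into f, then multiply by Z^2.
  monomial -1·x^2·y^0 ↦ -1·X^2·Y^0·Z^0.
  monomial -2·x^1·y^1 ↦ -2·X^1·Y^1·Z^0.
  monomial 1·x^1·y^0 ↦ 1·X^1·Y^0·Z^1.
  monomial 1·x^0·y^2 ↦ 1·X^0·Y^2·Z^0.
  monomial -1·x^0·y^1 ↦ -1·X^0·Y^1·Z^1.
  monomial -1·x^0·y^0 ↦ -1·X^0·Y^0·Z^2.
Collecting: F(X, Y, Z) = -X**2 - 2*X*Y + X*Z + Y**2 - Y*Z - Z**2.


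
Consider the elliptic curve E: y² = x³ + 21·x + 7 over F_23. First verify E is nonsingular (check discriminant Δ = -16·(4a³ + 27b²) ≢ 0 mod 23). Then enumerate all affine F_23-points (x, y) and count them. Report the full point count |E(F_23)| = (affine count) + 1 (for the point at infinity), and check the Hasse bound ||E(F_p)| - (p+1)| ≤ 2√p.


Affine points = {(1, 11), (1, 12), (6, 2), (6, 21), (12, 3), (12, 20), (13, 4), (13, 19), (14, 3), (14, 20), (16, 0), (20, 3), (20, 20), (21, 7), (21, 16), (22, 10), (22, 13)}; affine count = 17; |E(F_23)| = 18.

Discriminant check: Δ ∝ 4a³ + 27b² = 4·21³ + 27·7² = 4·9261 + 27·49 ≡ 3 (mod 23). Nonzero ⇒ E is nonsingular.
For each x ∈ F_23, compute rhs = x³ + 21·x + 7 mod 23, then count y ∈ F_23 with y² ≡ rhs.
  x = 0: rhs = 7, matching y values: none (0 points).
  x = 1: rhs = 6, matching y values: 11, 12 (2 points).
  x = 2: rhs = 11, matching y values: none (0 points).
  x = 3: rhs = 5, matching y values: none (0 points).
  x = 4: rhs = 17, matching y values: none (0 points).
  x = 5: rhs = 7, matching y values: none (0 points).
  x = 6: rhs = 4, matching y values: 2, 21 (2 points).
  x = 7: rhs = 14, matching y values: none (0 points).
  x = 8: rhs = 20, matching y values: none (0 points).
  x = 9: rhs = 5, matching y values: none (0 points).
  x = 10: rhs = 21, matching y values: none (0 points).
  x = 11: rhs = 5, matching y values: none (0 points).
  x = 12: rhs = 9, matching y values: 3, 20 (2 points).
  x = 13: rhs = 16, matching y values: 4, 19 (2 points).
  x = 14: rhs = 9, matching y values: 3, 20 (2 points).
  x = 15: rhs = 17, matching y values: none (0 points).
  x = 16: rhs = 0, matching y values: 0 (1 points).
  x = 17: rhs = 10, matching y values: none (0 points).
  x = 18: rhs = 7, matching y values: none (0 points).
  x = 19: rhs = 20, matching y values: none (0 points).
  x = 20: rhs = 9, matching y values: 3, 20 (2 points).
  x = 21: rhs = 3, matching y values: 7, 16 (2 points).
  x = 22: rhs = 8, matching y values: 10, 13 (2 points).
Total affine count: 17.
Full point count |E(F_23)| = 17 + 1 = 18.
Hasse bound: |18 − (23+1)| = |-6| = 6 ≤ 2√23 ≈ 9.5917 ✓.


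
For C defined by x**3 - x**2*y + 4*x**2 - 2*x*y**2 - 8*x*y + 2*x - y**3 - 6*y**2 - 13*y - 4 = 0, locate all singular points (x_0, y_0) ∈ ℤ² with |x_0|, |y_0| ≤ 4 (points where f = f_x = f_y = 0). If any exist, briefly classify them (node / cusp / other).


Singular points: {(-2, -1)}; classification: node.

Compute partial derivatives:
  f_x = 3*x**2 - 2*x*y + 8*x - 2*y**2 - 8*y + 2.
  f_y = -x**2 - 4*x*y - 8*x - 3*y**2 - 12*y - 13.
Scan x_0 ∈ {−4, ..., 4}. For each x_0, f_y(x_0, y) is a polynomial in y; find its integer roots y ∈ {−4, ..., 4}, then test f_x and f at those candidates.
  x = -4: f_y(-4, y) = -3*y**2 + 4*y + 3; no integer root y with |y| ≤ 4.
  x = -3: f_y(-3, y) = 2 - 3*y**2; no integer root y with |y| ≤ 4.
  x = -2: f_y(-2, y) = -3*y**2 - 4*y - 1; vanishes at y ∈ {-1}. (-2, -1): f_x = 0, f = 0 — SINGULAR.
  x = -1: f_y(-1, y) = -3*y**2 - 8*y - 6; no integer root y with |y| ≤ 4.
  x = 0: f_y(0, y) = -3*y**2 - 12*y - 13; no integer root y with |y| ≤ 4.
  x = 1: f_y(1, y) = -3*y**2 - 16*y - 22; no integer root y with |y| ≤ 4.
  x = 2: f_y(2, y) = -3*y**2 - 20*y - 33; vanishes at y ∈ {-3}. (2, -3): f_x = 48 ≠ 0.
  x = 3: f_y(3, y) = -3*y**2 - 24*y - 46; no integer root y with |y| ≤ 4.
  x = 4: f_y(4, y) = -3*y**2 - 28*y - 61; no integer root y with |y| ≤ 4.
Only singular point on the grid: (-2, -1).
Classify: substitute x = -2 + u, y = -1 + v and expand: f = u**3 - u**2*v - u**2 - 2*u*v**2 - v**3 + v**2.
No constant or linear terms (consistent with a singular point). Quadratic part: -u**2 + v**2. Cubic part: u**3 - u**2*v - 2*u*v**2 - v**3.
The quadratic part v**2 - u**2 = (v − u)(v + u) splits into two distinct linear factors, so there are two distinct tangent lines y − -1 = ±(x − -2) — this is a node (ordinary double point).
Classification: node.
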